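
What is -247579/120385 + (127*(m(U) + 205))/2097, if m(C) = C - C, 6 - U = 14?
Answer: 2615050312/252447345 ≈ 10.359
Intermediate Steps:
U = -8 (U = 6 - 1*14 = 6 - 14 = -8)
m(C) = 0
-247579/120385 + (127*(m(U) + 205))/2097 = -247579/120385 + (127*(0 + 205))/2097 = -247579*1/120385 + (127*205)*(1/2097) = -247579/120385 + 26035*(1/2097) = -247579/120385 + 26035/2097 = 2615050312/252447345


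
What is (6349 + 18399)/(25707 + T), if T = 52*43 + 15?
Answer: 12374/13979 ≈ 0.88519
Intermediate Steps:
T = 2251 (T = 2236 + 15 = 2251)
(6349 + 18399)/(25707 + T) = (6349 + 18399)/(25707 + 2251) = 24748/27958 = 24748*(1/27958) = 12374/13979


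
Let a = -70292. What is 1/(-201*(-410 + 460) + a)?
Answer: -1/80342 ≈ -1.2447e-5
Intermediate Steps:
1/(-201*(-410 + 460) + a) = 1/(-201*(-410 + 460) - 70292) = 1/(-201*50 - 70292) = 1/(-10050 - 70292) = 1/(-80342) = -1/80342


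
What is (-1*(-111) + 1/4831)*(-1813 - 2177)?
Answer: -2139605580/4831 ≈ -4.4289e+5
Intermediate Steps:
(-1*(-111) + 1/4831)*(-1813 - 2177) = (111 + 1/4831)*(-3990) = (536242/4831)*(-3990) = -2139605580/4831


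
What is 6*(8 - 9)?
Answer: -6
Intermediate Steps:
6*(8 - 9) = 6*(-1) = -6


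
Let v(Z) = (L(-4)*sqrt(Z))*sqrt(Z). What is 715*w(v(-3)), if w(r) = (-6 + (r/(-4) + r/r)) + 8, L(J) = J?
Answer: 0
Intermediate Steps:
v(Z) = -4*Z (v(Z) = (-4*sqrt(Z))*sqrt(Z) = -4*Z)
w(r) = 3 - r/4 (w(r) = (-6 + (r*(-1/4) + 1)) + 8 = (-6 + (-r/4 + 1)) + 8 = (-6 + (1 - r/4)) + 8 = (-5 - r/4) + 8 = 3 - r/4)
715*w(v(-3)) = 715*(3 - (-1)*(-3)) = 715*(3 - 1/4*12) = 715*(3 - 3) = 715*0 = 0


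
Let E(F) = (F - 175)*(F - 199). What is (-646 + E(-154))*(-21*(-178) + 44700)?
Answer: 5594153058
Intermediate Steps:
E(F) = (-199 + F)*(-175 + F) (E(F) = (-175 + F)*(-199 + F) = (-199 + F)*(-175 + F))
(-646 + E(-154))*(-21*(-178) + 44700) = (-646 + (34825 + (-154)² - 374*(-154)))*(-21*(-178) + 44700) = (-646 + (34825 + 23716 + 57596))*(3738 + 44700) = (-646 + 116137)*48438 = 115491*48438 = 5594153058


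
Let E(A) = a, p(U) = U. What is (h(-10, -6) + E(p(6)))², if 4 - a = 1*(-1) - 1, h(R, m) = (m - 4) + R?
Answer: 196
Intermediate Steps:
h(R, m) = -4 + R + m (h(R, m) = (-4 + m) + R = -4 + R + m)
a = 6 (a = 4 - (1*(-1) - 1) = 4 - (-1 - 1) = 4 - 1*(-2) = 4 + 2 = 6)
E(A) = 6
(h(-10, -6) + E(p(6)))² = ((-4 - 10 - 6) + 6)² = (-20 + 6)² = (-14)² = 196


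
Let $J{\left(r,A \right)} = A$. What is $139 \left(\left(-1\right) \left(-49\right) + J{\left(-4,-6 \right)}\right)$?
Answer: $5977$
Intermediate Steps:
$139 \left(\left(-1\right) \left(-49\right) + J{\left(-4,-6 \right)}\right) = 139 \left(\left(-1\right) \left(-49\right) - 6\right) = 139 \left(49 - 6\right) = 139 \cdot 43 = 5977$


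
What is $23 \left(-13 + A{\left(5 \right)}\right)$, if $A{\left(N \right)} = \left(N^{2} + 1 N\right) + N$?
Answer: $506$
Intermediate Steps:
$A{\left(N \right)} = N^{2} + 2 N$ ($A{\left(N \right)} = \left(N^{2} + N\right) + N = \left(N + N^{2}\right) + N = N^{2} + 2 N$)
$23 \left(-13 + A{\left(5 \right)}\right) = 23 \left(-13 + 5 \left(2 + 5\right)\right) = 23 \left(-13 + 5 \cdot 7\right) = 23 \left(-13 + 35\right) = 23 \cdot 22 = 506$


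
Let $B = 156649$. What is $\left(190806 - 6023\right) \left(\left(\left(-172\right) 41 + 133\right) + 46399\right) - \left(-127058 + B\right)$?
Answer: $7295203249$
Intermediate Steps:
$\left(190806 - 6023\right) \left(\left(\left(-172\right) 41 + 133\right) + 46399\right) - \left(-127058 + B\right) = \left(190806 - 6023\right) \left(\left(\left(-172\right) 41 + 133\right) + 46399\right) + \left(127058 - 156649\right) = 184783 \left(\left(-7052 + 133\right) + 46399\right) + \left(127058 - 156649\right) = 184783 \left(-6919 + 46399\right) - 29591 = 184783 \cdot 39480 - 29591 = 7295232840 - 29591 = 7295203249$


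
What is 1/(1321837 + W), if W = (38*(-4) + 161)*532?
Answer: 1/1326625 ≈ 7.5379e-7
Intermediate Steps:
W = 4788 (W = (-152 + 161)*532 = 9*532 = 4788)
1/(1321837 + W) = 1/(1321837 + 4788) = 1/1326625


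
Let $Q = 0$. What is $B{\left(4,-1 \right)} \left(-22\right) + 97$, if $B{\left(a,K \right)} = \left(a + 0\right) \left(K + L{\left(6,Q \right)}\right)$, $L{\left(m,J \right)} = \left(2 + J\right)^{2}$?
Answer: $-167$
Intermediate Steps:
$B{\left(a,K \right)} = a \left(4 + K\right)$ ($B{\left(a,K \right)} = \left(a + 0\right) \left(K + \left(2 + 0\right)^{2}\right) = a \left(K + 2^{2}\right) = a \left(K + 4\right) = a \left(4 + K\right)$)
$B{\left(4,-1 \right)} \left(-22\right) + 97 = 4 \left(4 - 1\right) \left(-22\right) + 97 = 4 \cdot 3 \left(-22\right) + 97 = 12 \left(-22\right) + 97 = -264 + 97 = -167$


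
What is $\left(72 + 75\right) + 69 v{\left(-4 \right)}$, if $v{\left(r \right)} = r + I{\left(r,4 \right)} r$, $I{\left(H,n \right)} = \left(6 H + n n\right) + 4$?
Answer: $975$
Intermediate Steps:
$I{\left(H,n \right)} = 4 + n^{2} + 6 H$ ($I{\left(H,n \right)} = \left(6 H + n^{2}\right) + 4 = \left(n^{2} + 6 H\right) + 4 = 4 + n^{2} + 6 H$)
$v{\left(r \right)} = r + r \left(20 + 6 r\right)$ ($v{\left(r \right)} = r + \left(4 + 4^{2} + 6 r\right) r = r + \left(4 + 16 + 6 r\right) r = r + \left(20 + 6 r\right) r = r + r \left(20 + 6 r\right)$)
$\left(72 + 75\right) + 69 v{\left(-4 \right)} = \left(72 + 75\right) + 69 \cdot 3 \left(-4\right) \left(7 + 2 \left(-4\right)\right) = 147 + 69 \cdot 3 \left(-4\right) \left(7 - 8\right) = 147 + 69 \cdot 3 \left(-4\right) \left(-1\right) = 147 + 69 \cdot 12 = 147 + 828 = 975$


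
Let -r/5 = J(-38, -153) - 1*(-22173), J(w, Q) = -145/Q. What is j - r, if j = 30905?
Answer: 21691535/153 ≈ 1.4177e+5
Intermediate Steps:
r = -16963070/153 (r = -5*(-145/(-153) - 1*(-22173)) = -5*(-145*(-1/153) + 22173) = -5*(145/153 + 22173) = -5*3392614/153 = -16963070/153 ≈ -1.1087e+5)
j - r = 30905 - 1*(-16963070/153) = 30905 + 16963070/153 = 21691535/153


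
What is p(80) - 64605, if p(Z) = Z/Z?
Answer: -64604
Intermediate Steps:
p(Z) = 1
p(80) - 64605 = 1 - 64605 = -64604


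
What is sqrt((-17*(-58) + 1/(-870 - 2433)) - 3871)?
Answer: 2*I*sqrt(874300063)/1101 ≈ 53.712*I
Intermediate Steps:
sqrt((-17*(-58) + 1/(-870 - 2433)) - 3871) = sqrt((986 + 1/(-3303)) - 3871) = sqrt((986 - 1/3303) - 3871) = sqrt(3256757/3303 - 3871) = sqrt(-9529156/3303) = 2*I*sqrt(874300063)/1101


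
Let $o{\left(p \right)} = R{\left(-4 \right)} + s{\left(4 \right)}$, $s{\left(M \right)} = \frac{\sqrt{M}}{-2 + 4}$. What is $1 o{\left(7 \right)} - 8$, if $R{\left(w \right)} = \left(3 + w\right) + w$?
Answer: $-12$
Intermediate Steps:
$s{\left(M \right)} = \frac{\sqrt{M}}{2}$
$R{\left(w \right)} = 3 + 2 w$
$o{\left(p \right)} = -4$ ($o{\left(p \right)} = \left(3 + 2 \left(-4\right)\right) + \frac{\sqrt{4}}{2} = \left(3 - 8\right) + \frac{1}{2} \cdot 2 = -5 + 1 = -4$)
$1 o{\left(7 \right)} - 8 = 1 \left(-4\right) - 8 = -4 + \left(4 - 12\right) = -4 - 8 = -12$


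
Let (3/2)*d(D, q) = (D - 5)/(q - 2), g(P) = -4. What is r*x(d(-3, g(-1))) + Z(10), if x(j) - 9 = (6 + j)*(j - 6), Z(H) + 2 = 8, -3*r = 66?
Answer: 47192/81 ≈ 582.62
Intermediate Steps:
d(D, q) = 2*(-5 + D)/(3*(-2 + q)) (d(D, q) = 2*((D - 5)/(q - 2))/3 = 2*((-5 + D)/(-2 + q))/3 = 2*(-5 + D)/(3*(-2 + q)))
r = -22 (r = -⅓*66 = -22)
Z(H) = 6 (Z(H) = -2 + 8 = 6)
x(j) = 9 + (-6 + j)*(6 + j) (x(j) = 9 + (6 + j)*(j - 6) = 9 + (6 + j)*(-6 + j) = 9 + (-6 + j)*(6 + j))
r*x(d(-3, g(-1))) + Z(10) = -22*(-27 + (2*(-5 - 3)/(3*(-2 - 4)))²) + 6 = -22*(-27 + ((⅔)*(-8)/(-6))²) + 6 = -22*(-27 + ((⅔)*(-⅙)*(-8))²) + 6 = -22*(-27 + (8/9)²) + 6 = -22*(-27 + 64/81) + 6 = -22*(-2123/81) + 6 = 46706/81 + 6 = 47192/81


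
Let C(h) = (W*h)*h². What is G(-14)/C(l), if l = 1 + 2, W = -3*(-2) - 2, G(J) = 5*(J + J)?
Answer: -35/27 ≈ -1.2963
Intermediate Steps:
G(J) = 10*J (G(J) = 5*(2*J) = 10*J)
W = 4 (W = 6 - 2 = 4)
l = 3
C(h) = 4*h³ (C(h) = (4*h)*h² = 4*h³)
G(-14)/C(l) = (10*(-14))/((4*3³)) = -140/(4*27) = -140/108 = -140*1/108 = -35/27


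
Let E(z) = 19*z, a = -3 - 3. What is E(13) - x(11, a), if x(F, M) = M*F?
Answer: 313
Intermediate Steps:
a = -6
x(F, M) = F*M
E(13) - x(11, a) = 19*13 - 11*(-6) = 247 - 1*(-66) = 247 + 66 = 313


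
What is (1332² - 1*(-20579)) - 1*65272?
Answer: 1729531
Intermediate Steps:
(1332² - 1*(-20579)) - 1*65272 = (1774224 + 20579) - 65272 = 1794803 - 65272 = 1729531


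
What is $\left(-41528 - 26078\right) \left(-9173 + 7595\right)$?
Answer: $106682268$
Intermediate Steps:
$\left(-41528 - 26078\right) \left(-9173 + 7595\right) = \left(-67606\right) \left(-1578\right) = 106682268$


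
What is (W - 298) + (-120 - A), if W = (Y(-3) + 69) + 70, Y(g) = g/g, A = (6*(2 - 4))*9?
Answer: -170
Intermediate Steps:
A = -108 (A = (6*(-2))*9 = -12*9 = -108)
Y(g) = 1
W = 140 (W = (1 + 69) + 70 = 70 + 70 = 140)
(W - 298) + (-120 - A) = (140 - 298) + (-120 - 1*(-108)) = -158 + (-120 + 108) = -158 - 12 = -170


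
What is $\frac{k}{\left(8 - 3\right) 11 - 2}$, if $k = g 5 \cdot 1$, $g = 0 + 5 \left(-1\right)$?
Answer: $- \frac{25}{53} \approx -0.4717$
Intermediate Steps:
$g = -5$ ($g = 0 - 5 = -5$)
$k = -25$ ($k = \left(-5\right) 5 \cdot 1 = \left(-25\right) 1 = -25$)
$\frac{k}{\left(8 - 3\right) 11 - 2} = - \frac{25}{\left(8 - 3\right) 11 - 2} = - \frac{25}{5 \cdot 11 - 2} = - \frac{25}{55 - 2} = - \frac{25}{53}$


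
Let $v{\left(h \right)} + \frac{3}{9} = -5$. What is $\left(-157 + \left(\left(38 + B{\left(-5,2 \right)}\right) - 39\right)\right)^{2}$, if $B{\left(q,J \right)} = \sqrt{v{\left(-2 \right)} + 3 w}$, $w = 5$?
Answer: $\frac{\left(474 - \sqrt{87}\right)^{2}}{9} \approx 23991.0$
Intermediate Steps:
$v{\left(h \right)} = - \frac{16}{3}$ ($v{\left(h \right)} = - \frac{1}{3} - 5 = - \frac{16}{3}$)
$B{\left(q,J \right)} = \frac{\sqrt{87}}{3}$ ($B{\left(q,J \right)} = \sqrt{- \frac{16}{3} + 3 \cdot 5} = \sqrt{- \frac{16}{3} + 15} = \sqrt{\frac{29}{3}} = \frac{\sqrt{87}}{3}$)
$\left(-157 + \left(\left(38 + B{\left(-5,2 \right)}\right) - 39\right)\right)^{2} = \left(-157 - \left(1 - \frac{\sqrt{87}}{3}\right)\right)^{2} = \left(-158 + \frac{\sqrt{87}}{3}\right)^{2}$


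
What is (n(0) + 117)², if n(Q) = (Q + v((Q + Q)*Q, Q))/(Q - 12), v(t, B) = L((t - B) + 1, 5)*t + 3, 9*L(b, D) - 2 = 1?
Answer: 218089/16 ≈ 13631.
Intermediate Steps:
L(b, D) = ⅓ (L(b, D) = 2/9 + (⅑)*1 = 2/9 + ⅑ = ⅓)
v(t, B) = 3 + t/3 (v(t, B) = t/3 + 3 = 3 + t/3)
n(Q) = (3 + Q + 2*Q²/3)/(-12 + Q) (n(Q) = (Q + (3 + ((Q + Q)*Q)/3))/(Q - 12) = (Q + (3 + ((2*Q)*Q)/3))/(-12 + Q) = (Q + (3 + (2*Q²)/3))/(-12 + Q) = (Q + (3 + 2*Q²/3))/(-12 + Q) = (3 + Q + 2*Q²/3)/(-12 + Q))
(n(0) + 117)² = ((3 + 0 + (⅔)*0²)/(-12 + 0) + 117)² = ((3 + 0 + (⅔)*0)/(-12) + 117)² = (-(3 + 0 + 0)/12 + 117)² = (-1/12*3 + 117)² = (-¼ + 117)² = (467/4)² = 218089/16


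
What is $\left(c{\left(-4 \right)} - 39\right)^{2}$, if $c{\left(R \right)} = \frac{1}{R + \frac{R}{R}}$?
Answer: $\frac{13924}{9} \approx 1547.1$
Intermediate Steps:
$c{\left(R \right)} = \frac{1}{1 + R}$ ($c{\left(R \right)} = \frac{1}{R + 1} = \frac{1}{1 + R}$)
$\left(c{\left(-4 \right)} - 39\right)^{2} = \left(\frac{1}{1 - 4} - 39\right)^{2} = \left(\frac{1}{-3} - 39\right)^{2} = \left(- \frac{1}{3} - 39\right)^{2} = \left(- \frac{118}{3}\right)^{2} = \frac{13924}{9}$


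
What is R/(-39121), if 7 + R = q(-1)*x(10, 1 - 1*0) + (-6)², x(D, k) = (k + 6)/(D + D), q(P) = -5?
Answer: -109/156484 ≈ -0.00069656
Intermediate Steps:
x(D, k) = (6 + k)/(2*D) (x(D, k) = (6 + k)/((2*D)) = (6 + k)*(1/(2*D)) = (6 + k)/(2*D))
R = 109/4 (R = -7 + (-5*(6 + (1 - 1*0))/(2*10) + (-6)²) = -7 + (-5*(6 + (1 + 0))/(2*10) + 36) = -7 + (-5*(6 + 1)/(2*10) + 36) = -7 + (-5*7/(2*10) + 36) = -7 + (-5*7/20 + 36) = -7 + (-7/4 + 36) = -7 + 137/4 = 109/4 ≈ 27.250)
R/(-39121) = (109/4)/(-39121) = (109/4)*(-1/39121) = -109/156484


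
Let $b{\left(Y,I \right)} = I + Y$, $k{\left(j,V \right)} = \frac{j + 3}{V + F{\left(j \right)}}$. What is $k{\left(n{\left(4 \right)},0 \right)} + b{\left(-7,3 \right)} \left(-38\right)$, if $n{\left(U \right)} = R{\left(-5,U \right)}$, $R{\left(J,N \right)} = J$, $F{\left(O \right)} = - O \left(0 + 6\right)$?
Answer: $\frac{2279}{15} \approx 151.93$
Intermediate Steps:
$F{\left(O \right)} = - 6 O$ ($F{\left(O \right)} = - O 6 = - 6 O$)
$n{\left(U \right)} = -5$
$k{\left(j,V \right)} = \frac{3 + j}{V - 6 j}$ ($k{\left(j,V \right)} = \frac{j + 3}{V - 6 j} = \frac{3 + j}{V - 6 j}$)
$k{\left(n{\left(4 \right)},0 \right)} + b{\left(-7,3 \right)} \left(-38\right) = \frac{3 - 5}{0 - -30} + \left(3 - 7\right) \left(-38\right) = \frac{1}{0 + 30} \left(-2\right) - -152 = \frac{1}{30} \left(-2\right) + 152 = - \frac{1}{15} + 152 = \frac{2279}{15}$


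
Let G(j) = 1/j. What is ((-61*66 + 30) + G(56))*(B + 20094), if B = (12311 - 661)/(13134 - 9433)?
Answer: -2080535307325/25907 ≈ -8.0308e+7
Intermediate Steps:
B = 11650/3701 ≈ 3.1478
((-61*66 + 30) + G(56))*(B + 20094) = ((-61*66 + 30) + 1/56)*(11650/3701 + 20094) = ((-4026 + 30) + 1/56)*(74379544/3701) = (-3996 + 1/56)*(74379544/3701) = -223775/56*74379544/3701 = -2080535307325/25907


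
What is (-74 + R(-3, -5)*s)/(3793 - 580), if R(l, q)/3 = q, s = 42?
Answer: -704/3213 ≈ -0.21911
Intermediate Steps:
R(l, q) = 3*q
(-74 + R(-3, -5)*s)/(3793 - 580) = (-74 + (3*(-5))*42)/(3793 - 580) = (-74 - 15*42)/3213 = (-74 - 630)*(1/3213) = -704*1/3213 = -704/3213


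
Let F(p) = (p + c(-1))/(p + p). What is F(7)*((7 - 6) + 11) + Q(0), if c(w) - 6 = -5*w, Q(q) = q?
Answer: 108/7 ≈ 15.429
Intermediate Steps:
c(w) = 6 - 5*w
F(p) = (11 + p)/(2*p) (F(p) = (p + (6 - 5*(-1)))/(p + p) = (p + (6 + 5))/((2*p)) = (p + 11)*(1/(2*p)) = (11 + p)*(1/(2*p)) = (11 + p)/(2*p))
F(7)*((7 - 6) + 11) + Q(0) = ((½)*(11 + 7)/7)*((7 - 6) + 11) + 0 = ((½)*(⅐)*18)*(1 + 11) + 0 = (9/7)*12 + 0 = 108/7 + 0 = 108/7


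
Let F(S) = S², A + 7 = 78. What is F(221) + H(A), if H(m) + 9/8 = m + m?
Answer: 391855/8 ≈ 48982.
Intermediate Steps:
A = 71 (A = -7 + 78 = 71)
H(m) = -9/8 + 2*m (H(m) = -9/8 + (m + m) = -9/8 + 2*m)
F(221) + H(A) = 221² + (-9/8 + 2*71) = 48841 + (-9/8 + 142) = 48841 + 1127/8 = 391855/8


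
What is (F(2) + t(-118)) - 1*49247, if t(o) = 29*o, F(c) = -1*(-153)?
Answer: -52516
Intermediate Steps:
F(c) = 153
(F(2) + t(-118)) - 1*49247 = (153 + 29*(-118)) - 1*49247 = (153 - 3422) - 49247 = -3269 - 49247 = -52516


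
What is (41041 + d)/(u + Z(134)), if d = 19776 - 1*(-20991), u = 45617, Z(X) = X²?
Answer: 81808/63573 ≈ 1.2868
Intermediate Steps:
d = 40767 (d = 19776 + 20991 = 40767)
(41041 + d)/(u + Z(134)) = (41041 + 40767)/(45617 + 134²) = 81808/(45617 + 17956) = 81808/63573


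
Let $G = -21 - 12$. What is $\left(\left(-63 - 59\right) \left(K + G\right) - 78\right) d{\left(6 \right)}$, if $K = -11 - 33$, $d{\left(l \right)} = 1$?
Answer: $9316$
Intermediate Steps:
$G = -33$
$K = -44$ ($K = -11 - 33 = -44$)
$\left(\left(-63 - 59\right) \left(K + G\right) - 78\right) d{\left(6 \right)} = \left(\left(-63 - 59\right) \left(-44 - 33\right) - 78\right) 1 = \left(\left(-122\right) \left(-77\right) - 78\right) 1 = \left(9394 - 78\right) 1 = 9316 \cdot 1 = 9316$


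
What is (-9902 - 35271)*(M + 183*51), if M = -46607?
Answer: 1683778402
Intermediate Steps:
(-9902 - 35271)*(M + 183*51) = (-9902 - 35271)*(-46607 + 183*51) = -45173*(-46607 + 9333) = -45173*(-37274) = 1683778402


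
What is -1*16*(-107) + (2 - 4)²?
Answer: 1716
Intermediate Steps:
-1*16*(-107) + (2 - 4)² = -16*(-107) + (-2)² = 1712 + 4 = 1716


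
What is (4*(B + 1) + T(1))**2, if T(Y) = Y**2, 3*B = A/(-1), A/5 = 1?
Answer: 25/9 ≈ 2.7778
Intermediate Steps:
A = 5 (A = 5*1 = 5)
B = -5/3 (B = (5/(-1))/3 = (5*(-1))/3 = (1/3)*(-5) = -5/3 ≈ -1.6667)
(4*(B + 1) + T(1))**2 = (4*(-5/3 + 1) + 1**2)**2 = (4*(-2/3) + 1)**2 = (-8/3 + 1)**2 = (-5/3)**2 = 25/9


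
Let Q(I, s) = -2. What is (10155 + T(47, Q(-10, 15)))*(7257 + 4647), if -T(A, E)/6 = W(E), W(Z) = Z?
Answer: 121027968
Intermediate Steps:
T(A, E) = -6*E
(10155 + T(47, Q(-10, 15)))*(7257 + 4647) = (10155 - 6*(-2))*(7257 + 4647) = (10155 + 12)*11904 = 10167*11904 = 121027968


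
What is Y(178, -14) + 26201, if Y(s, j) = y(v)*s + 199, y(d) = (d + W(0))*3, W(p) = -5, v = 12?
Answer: 30138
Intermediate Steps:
y(d) = -15 + 3*d (y(d) = (d - 5)*3 = (-5 + d)*3 = -15 + 3*d)
Y(s, j) = 199 + 21*s (Y(s, j) = (-15 + 3*12)*s + 199 = (-15 + 36)*s + 199 = 21*s + 199 = 199 + 21*s)
Y(178, -14) + 26201 = (199 + 21*178) + 26201 = (199 + 3738) + 26201 = 3937 + 26201 = 30138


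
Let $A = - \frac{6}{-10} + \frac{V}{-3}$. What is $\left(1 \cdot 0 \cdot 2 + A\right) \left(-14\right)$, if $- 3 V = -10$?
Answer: $\frac{322}{45} \approx 7.1556$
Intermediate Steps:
$V = \frac{10}{3}$ ($V = \left(- \frac{1}{3}\right) \left(-10\right) = \frac{10}{3} \approx 3.3333$)
$A = - \frac{23}{45}$ ($A = - \frac{6}{-10} + \frac{10}{3 \left(-3\right)} = \left(-6\right) \left(- \frac{1}{10}\right) + \frac{10}{3} \left(- \frac{1}{3}\right) = \frac{3}{5} - \frac{10}{9} = - \frac{23}{45} \approx -0.51111$)
$\left(1 \cdot 0 \cdot 2 + A\right) \left(-14\right) = \left(1 \cdot 0 \cdot 2 - \frac{23}{45}\right) \left(-14\right) = \left(0 \cdot 2 - \frac{23}{45}\right) \left(-14\right) = \left(0 - \frac{23}{45}\right) \left(-14\right) = \left(- \frac{23}{45}\right) \left(-14\right) = \frac{322}{45}$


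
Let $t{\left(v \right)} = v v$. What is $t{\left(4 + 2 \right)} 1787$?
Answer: $64332$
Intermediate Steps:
$t{\left(v \right)} = v^{2}$
$t{\left(4 + 2 \right)} 1787 = \left(4 + 2\right)^{2} \cdot 1787 = 6^{2} \cdot 1787 = 36 \cdot 1787 = 64332$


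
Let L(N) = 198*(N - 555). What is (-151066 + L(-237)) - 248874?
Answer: -556756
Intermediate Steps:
L(N) = -109890 + 198*N (L(N) = 198*(-555 + N) = -109890 + 198*N)
(-151066 + L(-237)) - 248874 = (-151066 + (-109890 + 198*(-237))) - 248874 = (-151066 + (-109890 - 46926)) - 248874 = (-151066 - 156816) - 248874 = -307882 - 248874 = -556756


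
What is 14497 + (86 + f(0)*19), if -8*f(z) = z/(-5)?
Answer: 14583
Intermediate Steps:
f(z) = z/40 (f(z) = -z/(8*(-5)) = -z*(-1)/(8*5) = -(-1)*z/40 = z/40)
14497 + (86 + f(0)*19) = 14497 + (86 + ((1/40)*0)*19) = 14497 + (86 + 0*19) = 14497 + (86 + 0) = 14497 + 86 = 14583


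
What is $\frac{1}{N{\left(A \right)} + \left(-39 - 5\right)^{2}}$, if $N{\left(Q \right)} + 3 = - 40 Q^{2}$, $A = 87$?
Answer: $- \frac{1}{300827} \approx -3.3242 \cdot 10^{-6}$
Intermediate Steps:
$N{\left(Q \right)} = -3 - 40 Q^{2}$
$\frac{1}{N{\left(A \right)} + \left(-39 - 5\right)^{2}} = \frac{1}{\left(-3 - 40 \cdot 87^{2}\right) + \left(-39 - 5\right)^{2}} = \frac{1}{\left(-3 - 302760\right) + \left(-44\right)^{2}} = \frac{1}{\left(-3 - 302760\right) + 1936} = \frac{1}{-302763 + 1936} = \frac{1}{-300827} = - \frac{1}{300827}$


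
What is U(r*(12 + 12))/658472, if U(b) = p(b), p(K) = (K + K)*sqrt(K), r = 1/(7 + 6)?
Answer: 12*sqrt(78)/13910221 ≈ 7.6189e-6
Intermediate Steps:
r = 1/13 ≈ 0.076923
p(K) = 2*K**(3/2) (p(K) = (2*K)*sqrt(K) = 2*K**(3/2))
U(b) = 2*b**(3/2)
U(r*(12 + 12))/658472 = (2*((12 + 12)/13)**(3/2))/658472 = (2*((1/13)*24)**(3/2))*(1/658472) = (2*(24/13)**(3/2))*(1/658472) = (2*(48*sqrt(78)/169))*(1/658472) = (96*sqrt(78)/169)*(1/658472) = 12*sqrt(78)/13910221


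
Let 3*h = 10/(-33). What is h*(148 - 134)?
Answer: -140/99 ≈ -1.4141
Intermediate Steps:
h = -10/99 (h = (10/(-33))/3 = (10*(-1/33))/3 = (1/3)*(-10/33) = -10/99 ≈ -0.10101)
h*(148 - 134) = -10*(148 - 134)/99 = -10/99*14 = -140/99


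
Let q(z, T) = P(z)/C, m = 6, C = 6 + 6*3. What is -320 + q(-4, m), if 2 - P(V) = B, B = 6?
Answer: -1921/6 ≈ -320.17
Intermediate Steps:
C = 24 (C = 6 + 18 = 24)
P(V) = -4 (P(V) = 2 - 1*6 = 2 - 6 = -4)
q(z, T) = -⅙ (q(z, T) = -4/24 = -4*1/24 = -⅙)
-320 + q(-4, m) = -320 - ⅙ = -1921/6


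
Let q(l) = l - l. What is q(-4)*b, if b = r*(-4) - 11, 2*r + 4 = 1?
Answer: 0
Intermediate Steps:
r = -3/2 (r = -2 + (½)*1 = -2 + ½ = -3/2 ≈ -1.5000)
q(l) = 0
b = -5 (b = -3/2*(-4) - 11 = 6 - 11 = -5)
q(-4)*b = 0*(-5) = 0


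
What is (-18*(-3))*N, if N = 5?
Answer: 270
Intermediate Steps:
(-18*(-3))*N = -18*(-3)*5 = 54*5 = 270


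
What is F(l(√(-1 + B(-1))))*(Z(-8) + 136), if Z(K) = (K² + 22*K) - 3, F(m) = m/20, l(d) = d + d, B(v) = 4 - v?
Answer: 21/5 ≈ 4.2000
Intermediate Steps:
l(d) = 2*d
F(m) = m/20 (F(m) = m*(1/20) = m/20)
Z(K) = -3 + K² + 22*K
F(l(√(-1 + B(-1))))*(Z(-8) + 136) = ((2*√(-1 + (4 - 1*(-1))))/20)*((-3 + (-8)² + 22*(-8)) + 136) = ((2*√(-1 + (4 + 1)))/20)*((-3 + 64 - 176) + 136) = ((2*√(-1 + 5))/20)*(-115 + 136) = ((2*√4)/20)*21 = ((2*2)/20)*21 = ((1/20)*4)*21 = (⅕)*21 = 21/5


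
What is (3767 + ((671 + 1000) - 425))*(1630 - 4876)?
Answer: -16272198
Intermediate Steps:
(3767 + ((671 + 1000) - 425))*(1630 - 4876) = (3767 + (1671 - 425))*(-3246) = (3767 + 1246)*(-3246) = 5013*(-3246) = -16272198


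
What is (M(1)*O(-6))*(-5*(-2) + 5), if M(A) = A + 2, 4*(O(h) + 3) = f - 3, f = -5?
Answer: -225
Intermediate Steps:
O(h) = -5 (O(h) = -3 + (-5 - 3)/4 = -3 + (¼)*(-8) = -3 - 2 = -5)
M(A) = 2 + A
(M(1)*O(-6))*(-5*(-2) + 5) = ((2 + 1)*(-5))*(-5*(-2) + 5) = (3*(-5))*(10 + 5) = -15*15 = -225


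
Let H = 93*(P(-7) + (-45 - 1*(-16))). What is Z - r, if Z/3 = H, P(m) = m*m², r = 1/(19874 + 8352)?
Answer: -2929520089/28226 ≈ -1.0379e+5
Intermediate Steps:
r = 1/28226 ≈ 3.5428e-5
P(m) = m³
H = -34596 (H = 93*((-7)³ + (-45 - 1*(-16))) = 93*(-343 + (-45 + 16)) = 93*(-343 - 29) = 93*(-372) = -34596)
Z = -103788 (Z = 3*(-34596) = -103788)
Z - r = -103788 - 1*1/28226 = -103788 - 1/28226 = -2929520089/28226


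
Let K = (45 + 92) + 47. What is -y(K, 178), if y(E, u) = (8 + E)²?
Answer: -36864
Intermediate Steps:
K = 184 (K = 137 + 47 = 184)
-y(K, 178) = -(8 + 184)² = -1*192² = -1*36864 = -36864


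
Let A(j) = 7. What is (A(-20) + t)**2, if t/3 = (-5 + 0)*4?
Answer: 2809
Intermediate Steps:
t = -60 (t = 3*((-5 + 0)*4) = 3*(-5*4) = 3*(-20) = -60)
(A(-20) + t)**2 = (7 - 60)**2 = (-53)**2 = 2809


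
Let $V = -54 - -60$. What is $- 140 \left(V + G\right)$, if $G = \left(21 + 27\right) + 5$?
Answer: $-8260$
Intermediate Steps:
$V = 6$ ($V = -54 + 60 = 6$)
$G = 53$ ($G = 48 + 5 = 53$)
$- 140 \left(V + G\right) = - 140 \left(6 + 53\right) = \left(-140\right) 59 = -8260$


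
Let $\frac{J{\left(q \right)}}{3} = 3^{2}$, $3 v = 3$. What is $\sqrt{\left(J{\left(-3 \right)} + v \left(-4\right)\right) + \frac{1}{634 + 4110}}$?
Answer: $\frac{\sqrt{129408018}}{2372} \approx 4.7959$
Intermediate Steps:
$v = 1$ ($v = \frac{1}{3} \cdot 3 = 1$)
$J{\left(q \right)} = 27$ ($J{\left(q \right)} = 3 \cdot 3^{2} = 3 \cdot 9 = 27$)
$\sqrt{\left(J{\left(-3 \right)} + v \left(-4\right)\right) + \frac{1}{634 + 4110}} = \sqrt{\left(27 + 1 \left(-4\right)\right) + \frac{1}{634 + 4110}} = \sqrt{\left(27 - 4\right) + \frac{1}{4744}} = \sqrt{23 + \frac{1}{4744}} = \sqrt{\frac{109113}{4744}} = \frac{\sqrt{129408018}}{2372}$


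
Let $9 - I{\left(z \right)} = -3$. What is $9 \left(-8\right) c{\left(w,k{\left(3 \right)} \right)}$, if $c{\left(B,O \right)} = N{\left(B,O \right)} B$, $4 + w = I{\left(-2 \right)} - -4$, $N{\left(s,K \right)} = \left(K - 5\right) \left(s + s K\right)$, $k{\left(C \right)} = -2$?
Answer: $-72576$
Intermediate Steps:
$I{\left(z \right)} = 12$ ($I{\left(z \right)} = 9 - -3 = 9 + 3 = 12$)
$N{\left(s,K \right)} = \left(-5 + K\right) \left(s + K s\right)$
$w = 12$ ($w = -4 + \left(12 - -4\right) = -4 + \left(12 + 4\right) = -4 + 16 = 12$)
$c{\left(B,O \right)} = B^{2} \left(-5 + O^{2} - 4 O\right)$ ($c{\left(B,O \right)} = B \left(-5 + O^{2} - 4 O\right) B = B^{2} \left(-5 + O^{2} - 4 O\right)$)
$9 \left(-8\right) c{\left(w,k{\left(3 \right)} \right)} = 9 \left(-8\right) 12^{2} \left(-5 + \left(-2\right)^{2} - -8\right) = - 72 \cdot 144 \left(-5 + 4 + 8\right) = - 72 \cdot 144 \cdot 7 = \left(-72\right) 1008 = -72576$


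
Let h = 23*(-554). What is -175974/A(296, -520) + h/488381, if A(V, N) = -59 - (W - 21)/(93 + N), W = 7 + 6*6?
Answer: 36697066177256/12293038151 ≈ 2985.2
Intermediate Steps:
W = 43 (W = 7 + 36 = 43)
A(V, N) = -59 - 22/(93 + N) (A(V, N) = -59 - (43 - 21)/(93 + N) = -59 - 22/(93 + N))
h = -12742
-175974/A(296, -520) + h/488381 = -175974*(93 - 520)/(-5509 - 59*(-520)) - 12742/488381 = -175974*(-427/(-5509 + 30680)) - 12742*1/488381 = -175974/((-1/427*25171)) - 12742/488381 = -175974/(-25171/427) - 12742/488381 = -175974*(-427/25171) - 12742/488381 = 75140898/25171 - 12742/488381 = 36697066177256/12293038151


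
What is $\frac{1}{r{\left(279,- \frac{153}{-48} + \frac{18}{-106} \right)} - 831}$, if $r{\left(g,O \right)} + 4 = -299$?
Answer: $- \frac{1}{1134} \approx -0.00088183$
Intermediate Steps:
$r{\left(g,O \right)} = -303$ ($r{\left(g,O \right)} = -4 - 299 = -303$)
$\frac{1}{r{\left(279,- \frac{153}{-48} + \frac{18}{-106} \right)} - 831} = \frac{1}{-303 - 831} = \frac{1}{-1134} = - \frac{1}{1134}$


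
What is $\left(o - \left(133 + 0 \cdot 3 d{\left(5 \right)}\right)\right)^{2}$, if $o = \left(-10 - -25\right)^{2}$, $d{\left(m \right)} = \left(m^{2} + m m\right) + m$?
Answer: $8464$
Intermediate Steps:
$d{\left(m \right)} = m + 2 m^{2}$ ($d{\left(m \right)} = \left(m^{2} + m^{2}\right) + m = 2 m^{2} + m = m + 2 m^{2}$)
$o = 225$ ($o = \left(-10 + 25\right)^{2} = 15^{2} = 225$)
$\left(o - \left(133 + 0 \cdot 3 d{\left(5 \right)}\right)\right)^{2} = \left(225 - \left(133 + 0 \cdot 3 \cdot 5 \left(1 + 2 \cdot 5\right)\right)\right)^{2} = \left(225 - \left(133 + 0 \cdot 5 \left(1 + 10\right)\right)\right)^{2} = \left(225 - \left(133 + 0 \cdot 5 \cdot 11\right)\right)^{2} = \left(225 - \left(133 + 0 \cdot 55\right)\right)^{2} = \left(225 - 133\right)^{2} = 92^{2} = 8464$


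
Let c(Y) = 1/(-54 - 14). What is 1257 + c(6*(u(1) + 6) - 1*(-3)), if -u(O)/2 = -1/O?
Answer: 85475/68 ≈ 1257.0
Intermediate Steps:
u(O) = 2/O (u(O) = -(-2)/O = 2/O)
c(Y) = -1/68 (c(Y) = 1/(-68) = -1/68)
1257 + c(6*(u(1) + 6) - 1*(-3)) = 1257 - 1/68 = 85475/68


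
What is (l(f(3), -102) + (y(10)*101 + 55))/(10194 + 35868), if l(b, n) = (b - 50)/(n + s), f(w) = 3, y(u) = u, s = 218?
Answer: 123493/5343192 ≈ 0.023112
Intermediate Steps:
l(b, n) = (-50 + b)/(218 + n) (l(b, n) = (b - 50)/(n + 218) = (-50 + b)/(218 + n))
(l(f(3), -102) + (y(10)*101 + 55))/(10194 + 35868) = ((-50 + 3)/(218 - 102) + (10*101 + 55))/(10194 + 35868) = (-47/116 + (1010 + 55))/46062 = ((1/116)*(-47) + 1065)*(1/46062) = (-47/116 + 1065)*(1/46062) = (123493/116)*(1/46062) = 123493/5343192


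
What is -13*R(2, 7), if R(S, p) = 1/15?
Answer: -13/15 ≈ -0.86667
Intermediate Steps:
R(S, p) = 1/15 (R(S, p) = 1*(1/15) = 1/15)
-13*R(2, 7) = -13*1/15 = -13/15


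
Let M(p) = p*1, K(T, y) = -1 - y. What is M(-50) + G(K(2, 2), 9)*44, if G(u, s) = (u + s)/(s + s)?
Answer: -106/3 ≈ -35.333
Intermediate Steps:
M(p) = p
G(u, s) = (s + u)/(2*s) (G(u, s) = (s + u)/((2*s)) = (s + u)*(1/(2*s)) = (s + u)/(2*s))
M(-50) + G(K(2, 2), 9)*44 = -50 + ((1/2)*(9 + (-1 - 1*2))/9)*44 = -50 + ((1/2)*(1/9)*(9 + (-1 - 2)))*44 = -50 + ((1/2)*(1/9)*(9 - 3))*44 = -50 + ((1/2)*(1/9)*6)*44 = -50 + (1/3)*44 = -50 + 44/3 = -106/3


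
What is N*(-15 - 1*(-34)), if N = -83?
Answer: -1577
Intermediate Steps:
N*(-15 - 1*(-34)) = -83*(-15 - 1*(-34)) = -83*(-15 + 34) = -83*19 = -1577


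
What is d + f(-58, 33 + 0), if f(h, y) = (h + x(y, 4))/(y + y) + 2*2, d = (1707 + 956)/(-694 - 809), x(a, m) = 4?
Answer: 23312/16533 ≈ 1.4100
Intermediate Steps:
d = -2663/1503 (d = 2663/(-1503) = 2663*(-1/1503) = -2663/1503 ≈ -1.7718)
f(h, y) = 4 + (4 + h)/(2*y) (f(h, y) = (h + 4)/(y + y) + 2*2 = (4 + h)/((2*y)) + 4 = (4 + h)*(1/(2*y)) + 4 = (4 + h)/(2*y) + 4 = 4 + (4 + h)/(2*y))
d + f(-58, 33 + 0) = -2663/1503 + (4 - 58 + 8*(33 + 0))/(2*(33 + 0)) = -2663/1503 + (1/2)*(4 - 58 + 8*33)/33 = -2663/1503 + (1/2)*(1/33)*(4 - 58 + 264) = -2663/1503 + (1/2)*(1/33)*210 = -2663/1503 + 35/11 = 23312/16533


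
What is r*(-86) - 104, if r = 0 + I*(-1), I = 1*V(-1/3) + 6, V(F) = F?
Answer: 1150/3 ≈ 383.33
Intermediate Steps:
I = 17/3 (I = 1*(-1/3) + 6 = 1*(-1*⅓) + 6 = 1*(-⅓) + 6 = -⅓ + 6 = 17/3 ≈ 5.6667)
r = -17/3 (r = 0 + (17/3)*(-1) = 0 - 17/3 = -17/3 ≈ -5.6667)
r*(-86) - 104 = -17/3*(-86) - 104 = 1462/3 - 104 = 1150/3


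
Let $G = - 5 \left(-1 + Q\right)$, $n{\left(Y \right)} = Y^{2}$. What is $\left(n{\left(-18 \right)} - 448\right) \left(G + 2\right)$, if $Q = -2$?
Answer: $-2108$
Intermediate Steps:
$G = 15$ ($G = - 5 \left(-1 - 2\right) = \left(-5\right) \left(-3\right) = 15$)
$\left(n{\left(-18 \right)} - 448\right) \left(G + 2\right) = \left(\left(-18\right)^{2} - 448\right) \left(15 + 2\right) = \left(324 - 448\right) 17 = \left(-124\right) 17 = -2108$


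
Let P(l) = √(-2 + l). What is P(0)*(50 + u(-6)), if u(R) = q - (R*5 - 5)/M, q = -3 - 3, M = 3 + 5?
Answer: 387*I*√2/8 ≈ 68.413*I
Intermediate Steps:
M = 8
q = -6
u(R) = -43/8 - 5*R/8 (u(R) = -6 - (R*5 - 5)/8 = -6 - (5*R - 5)/8 = -6 - (-5 + 5*R)/8 = -6 - (-5/8 + 5*R/8) = -6 + (5/8 - 5*R/8) = -43/8 - 5*R/8)
P(0)*(50 + u(-6)) = √(-2 + 0)*(50 + (-43/8 - 5/8*(-6))) = √(-2)*(50 + (-43/8 + 15/4)) = (I*√2)*(50 - 13/8) = (I*√2)*(387/8) = 387*I*√2/8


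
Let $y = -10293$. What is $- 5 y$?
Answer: $51465$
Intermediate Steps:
$- 5 y = \left(-5\right) \left(-10293\right) = 51465$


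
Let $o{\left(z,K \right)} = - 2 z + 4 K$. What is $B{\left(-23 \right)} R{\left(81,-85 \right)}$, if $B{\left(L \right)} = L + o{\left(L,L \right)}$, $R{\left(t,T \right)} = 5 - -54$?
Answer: $-4071$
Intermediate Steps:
$R{\left(t,T \right)} = 59$ ($R{\left(t,T \right)} = 5 + 54 = 59$)
$B{\left(L \right)} = 3 L$ ($B{\left(L \right)} = L + \left(- 2 L + 4 L\right) = L + 2 L = 3 L$)
$B{\left(-23 \right)} R{\left(81,-85 \right)} = 3 \left(-23\right) 59 = \left(-69\right) 59 = -4071$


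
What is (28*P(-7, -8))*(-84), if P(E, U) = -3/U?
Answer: -882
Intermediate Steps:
(28*P(-7, -8))*(-84) = (28*(-3/(-8)))*(-84) = (28*(-3*(-⅛)))*(-84) = (28*(3/8))*(-84) = (21/2)*(-84) = -882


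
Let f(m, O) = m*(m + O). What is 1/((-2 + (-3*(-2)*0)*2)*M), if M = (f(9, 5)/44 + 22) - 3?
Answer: -11/481 ≈ -0.022869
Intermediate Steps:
f(m, O) = m*(O + m)
M = 481/22 (M = ((9*(5 + 9))/44 + 22) - 3 = ((9*14)*(1/44) + 22) - 3 = (126*(1/44) + 22) - 3 = (63/22 + 22) - 3 = 547/22 - 3 = 481/22 ≈ 21.864)
1/((-2 + (-3*(-2)*0)*2)*M) = 1/((-2 + (-3*(-2)*0)*2)*(481/22)) = 1/((-2 + (6*0)*2)*(481/22)) = 1/((-2 + 0*2)*(481/22)) = 1/((-2 + 0)*(481/22)) = 1/(-2*481/22) = 1/(-481/11) = -11/481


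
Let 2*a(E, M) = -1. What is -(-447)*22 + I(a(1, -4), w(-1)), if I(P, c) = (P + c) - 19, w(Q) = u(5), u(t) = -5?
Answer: 19619/2 ≈ 9809.5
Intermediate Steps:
w(Q) = -5
a(E, M) = -½ (a(E, M) = (½)*(-1) = -½)
I(P, c) = -19 + P + c
-(-447)*22 + I(a(1, -4), w(-1)) = -(-447)*22 + (-19 - ½ - 5) = -447*(-22) - 49/2 = 9834 - 49/2 = 19619/2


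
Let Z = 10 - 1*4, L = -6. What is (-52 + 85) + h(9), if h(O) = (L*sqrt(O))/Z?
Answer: 30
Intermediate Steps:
Z = 6 (Z = 10 - 4 = 6)
h(O) = -sqrt(O) (h(O) = -6*sqrt(O)/6 = -6*sqrt(O)*(1/6) = -sqrt(O))
(-52 + 85) + h(9) = (-52 + 85) - sqrt(9) = 33 - 1*3 = 33 - 3 = 30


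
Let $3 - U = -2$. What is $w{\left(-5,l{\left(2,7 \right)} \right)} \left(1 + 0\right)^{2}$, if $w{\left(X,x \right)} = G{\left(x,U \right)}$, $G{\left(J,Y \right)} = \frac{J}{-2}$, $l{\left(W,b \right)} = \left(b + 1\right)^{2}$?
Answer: $-32$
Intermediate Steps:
$U = 5$ ($U = 3 - -2 = 3 + 2 = 5$)
$l{\left(W,b \right)} = \left(1 + b\right)^{2}$
$G{\left(J,Y \right)} = - \frac{J}{2}$ ($G{\left(J,Y \right)} = J \left(- \frac{1}{2}\right) = - \frac{J}{2}$)
$w{\left(X,x \right)} = - \frac{x}{2}$
$w{\left(-5,l{\left(2,7 \right)} \right)} \left(1 + 0\right)^{2} = - \frac{\left(1 + 7\right)^{2}}{2} \left(1 + 0\right)^{2} = - \frac{8^{2}}{2} \cdot 1^{2} = \left(- \frac{1}{2}\right) 64 \cdot 1 = \left(-32\right) 1 = -32$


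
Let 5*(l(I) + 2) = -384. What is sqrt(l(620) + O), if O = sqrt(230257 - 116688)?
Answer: sqrt(6455)/5 ≈ 16.069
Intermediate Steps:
O = 337 (O = sqrt(113569) = 337)
l(I) = -394/5 (l(I) = -2 + (1/5)*(-384) = -2 - 384/5 = -394/5)
sqrt(l(620) + O) = sqrt(-394/5 + 337) = sqrt(1291/5) = sqrt(6455)/5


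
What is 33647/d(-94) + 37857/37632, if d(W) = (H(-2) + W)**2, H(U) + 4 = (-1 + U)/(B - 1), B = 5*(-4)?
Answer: 26602480707/5885958400 ≈ 4.5197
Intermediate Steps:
B = -20
H(U) = -83/21 - U/21 (H(U) = -4 + (-1 + U)/(-20 - 1) = -4 + (-1 + U)/(-21) = -4 + (-1 + U)*(-1/21) = -4 + (1/21 - U/21) = -83/21 - U/21)
d(W) = (-27/7 + W)**2 (d(W) = ((-83/21 - 1/21*(-2)) + W)**2 = ((-83/21 + 2/21) + W)**2 = (-27/7 + W)**2)
33647/d(-94) + 37857/37632 = 33647/(((-27 + 7*(-94))**2/49)) + 37857/37632 = 33647/(((-27 - 658)**2/49)) + 37857*(1/37632) = 33647/(((1/49)*(-685)**2)) + 12619/12544 = 33647/(((1/49)*469225)) + 12619/12544 = 33647/(469225/49) + 12619/12544 = 33647*(49/469225) + 12619/12544 = 1648703/469225 + 12619/12544 = 26602480707/5885958400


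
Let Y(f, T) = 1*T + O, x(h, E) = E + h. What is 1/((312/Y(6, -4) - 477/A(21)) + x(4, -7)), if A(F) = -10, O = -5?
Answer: 30/301 ≈ 0.099668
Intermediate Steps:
Y(f, T) = -5 + T (Y(f, T) = 1*T - 5 = T - 5 = -5 + T)
1/((312/Y(6, -4) - 477/A(21)) + x(4, -7)) = 1/((312/(-5 - 4) - 477/(-10)) + (-7 + 4)) = 1/((312/(-9) - 477*(-⅒)) - 3) = 1/((312*(-⅑) + 477/10) - 3) = 1/((-104/3 + 477/10) - 3) = 1/(391/30 - 3) = 1/(301/30) = 30/301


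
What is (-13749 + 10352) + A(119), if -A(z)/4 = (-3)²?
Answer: -3433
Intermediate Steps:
A(z) = -36 (A(z) = -4*(-3)² = -4*9 = -36)
(-13749 + 10352) + A(119) = (-13749 + 10352) - 36 = -3397 - 36 = -3433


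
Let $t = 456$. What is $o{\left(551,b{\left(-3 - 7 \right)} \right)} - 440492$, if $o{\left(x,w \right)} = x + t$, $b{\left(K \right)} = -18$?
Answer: $-439485$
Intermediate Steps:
$o{\left(x,w \right)} = 456 + x$ ($o{\left(x,w \right)} = x + 456 = 456 + x$)
$o{\left(551,b{\left(-3 - 7 \right)} \right)} - 440492 = \left(456 + 551\right) - 440492 = 1007 - 440492 = -439485$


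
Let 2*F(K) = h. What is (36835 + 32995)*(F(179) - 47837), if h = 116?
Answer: -3336407570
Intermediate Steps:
F(K) = 58 (F(K) = (1/2)*116 = 58)
(36835 + 32995)*(F(179) - 47837) = (36835 + 32995)*(58 - 47837) = 69830*(-47779) = -3336407570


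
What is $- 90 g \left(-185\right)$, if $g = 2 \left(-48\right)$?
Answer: $-1598400$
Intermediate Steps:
$g = -96$
$- 90 g \left(-185\right) = \left(-90\right) \left(-96\right) \left(-185\right) = 8640 \left(-185\right) = -1598400$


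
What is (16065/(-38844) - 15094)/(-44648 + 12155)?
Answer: 65147489/140239788 ≈ 0.46454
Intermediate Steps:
(16065/(-38844) - 15094)/(-44648 + 12155) = (16065*(-1/38844) - 15094)/(-32493) = (-1785/4316 - 15094)*(-1/32493) = -65147489/4316*(-1/32493) = 65147489/140239788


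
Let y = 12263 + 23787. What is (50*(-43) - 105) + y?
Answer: 33795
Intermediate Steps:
y = 36050
(50*(-43) - 105) + y = (50*(-43) - 105) + 36050 = (-2150 - 105) + 36050 = -2255 + 36050 = 33795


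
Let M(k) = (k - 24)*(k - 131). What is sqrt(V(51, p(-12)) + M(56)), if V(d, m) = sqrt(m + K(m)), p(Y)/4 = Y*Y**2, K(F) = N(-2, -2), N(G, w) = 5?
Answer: sqrt(-2400 + I*sqrt(6907)) ≈ 0.8481 + 48.997*I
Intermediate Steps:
M(k) = (-131 + k)*(-24 + k) (M(k) = (-24 + k)*(-131 + k) = (-131 + k)*(-24 + k))
K(F) = 5
p(Y) = 4*Y**3 (p(Y) = 4*(Y*Y**2) = 4*Y**3)
V(d, m) = sqrt(5 + m) (V(d, m) = sqrt(m + 5) = sqrt(5 + m))
sqrt(V(51, p(-12)) + M(56)) = sqrt(sqrt(5 + 4*(-12)**3) + (3144 + 56**2 - 155*56)) = sqrt(sqrt(5 + 4*(-1728)) + (3144 + 3136 - 8680)) = sqrt(sqrt(5 - 6912) - 2400) = sqrt(sqrt(-6907) - 2400) = sqrt(I*sqrt(6907) - 2400) = sqrt(-2400 + I*sqrt(6907))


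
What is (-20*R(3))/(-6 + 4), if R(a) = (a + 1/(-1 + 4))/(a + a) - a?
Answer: -220/9 ≈ -24.444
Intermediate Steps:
R(a) = -a + (⅓ + a)/(2*a) (R(a) = (a + 1/3)/((2*a)) - a = (a + ⅓)*(1/(2*a)) - a = (⅓ + a)*(1/(2*a)) - a = (⅓ + a)/(2*a) - a = -a + (⅓ + a)/(2*a))
(-20*R(3))/(-6 + 4) = (-20*(½ - 1*3 + (⅙)/3))/(-6 + 4) = -20*(½ - 3 + (⅙)*(⅓))/(-2) = -20*(½ - 3 + 1/18)*(-½) = -20*(-22/9)*(-½) = (440/9)*(-½) = -220/9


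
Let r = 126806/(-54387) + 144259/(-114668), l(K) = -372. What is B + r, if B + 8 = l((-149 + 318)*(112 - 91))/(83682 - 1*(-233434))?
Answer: -5730706978445539/494419401899964 ≈ -11.591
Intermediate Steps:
r = -22386404641/6236448516 (r = 126806*(-1/54387) + 144259*(-1/114668) = -126806/54387 - 144259/114668 = -22386404641/6236448516 ≈ -3.5896)
B = -634325/79279 (B = -8 - 372/(83682 - 1*(-233434)) = -8 - 372/(83682 + 233434) = -8 - 372/317116 = -8 - 372*1/317116 = -8 - 93/79279 = -634325/79279 ≈ -8.0012)
B + r = -634325/79279 - 22386404641/6236448516 = -5730706978445539/494419401899964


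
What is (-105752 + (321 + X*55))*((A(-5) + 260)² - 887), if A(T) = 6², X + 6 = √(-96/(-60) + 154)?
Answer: -9172545769 + 954019*√3890 ≈ -9.1130e+9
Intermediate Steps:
X = -6 + √3890/5 (X = -6 + √(-96/(-60) + 154) = -6 + √(-96*(-1/60) + 154) = -6 + √(8/5 + 154) = -6 + √(778/5) = -6 + √3890/5 ≈ 6.4740)
A(T) = 36
(-105752 + (321 + X*55))*((A(-5) + 260)² - 887) = (-105752 + (321 + (-6 + √3890/5)*55))*((36 + 260)² - 887) = (-105752 + (321 + (-330 + 11*√3890)))*(296² - 887) = (-105752 + (-9 + 11*√3890))*(87616 - 887) = (-105761 + 11*√3890)*86729 = -9172545769 + 954019*√3890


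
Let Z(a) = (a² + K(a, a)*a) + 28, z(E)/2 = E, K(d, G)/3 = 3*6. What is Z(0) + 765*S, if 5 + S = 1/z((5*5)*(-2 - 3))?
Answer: -190003/50 ≈ -3800.1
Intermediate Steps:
K(d, G) = 54 (K(d, G) = 3*(3*6) = 3*18 = 54)
z(E) = 2*E
Z(a) = 28 + a² + 54*a (Z(a) = (a² + 54*a) + 28 = 28 + a² + 54*a)
S = -1251/250 (S = -5 + 1/(2*((5*5)*(-2 - 3))) = -5 + 1/(2*(25*(-5))) = -5 + 1/(2*(-125)) = -5 + 1/(-250) = -5 - 1/250 = -1251/250 ≈ -5.0040)
Z(0) + 765*S = (28 + 0² + 54*0) + 765*(-1251/250) = (28 + 0 + 0) - 191403/50 = 28 - 191403/50 = -190003/50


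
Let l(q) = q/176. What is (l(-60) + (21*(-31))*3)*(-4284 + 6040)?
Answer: -37730733/11 ≈ -3.4301e+6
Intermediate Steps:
l(q) = q/176 (l(q) = q*(1/176) = q/176)
(l(-60) + (21*(-31))*3)*(-4284 + 6040) = ((1/176)*(-60) + (21*(-31))*3)*(-4284 + 6040) = (-15/44 - 651*3)*1756 = (-15/44 - 1953)*1756 = -85947/44*1756 = -37730733/11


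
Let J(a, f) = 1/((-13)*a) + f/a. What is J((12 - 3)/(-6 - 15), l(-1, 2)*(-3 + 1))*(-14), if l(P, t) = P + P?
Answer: 1666/13 ≈ 128.15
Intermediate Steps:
l(P, t) = 2*P
J(a, f) = -1/(13*a) + f/a
J((12 - 3)/(-6 - 15), l(-1, 2)*(-3 + 1))*(-14) = ((-1/13 + (2*(-1))*(-3 + 1))/(((12 - 3)/(-6 - 15))))*(-14) = ((-1/13 - 2*(-2))/((9/(-21))))*(-14) = ((-1/13 + 4)/((9*(-1/21))))*(-14) = ((51/13)/(-3/7))*(-14) = -7/3*51/13*(-14) = -119/13*(-14) = 1666/13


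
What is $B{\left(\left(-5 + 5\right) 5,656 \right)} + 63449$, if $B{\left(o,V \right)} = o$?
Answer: $63449$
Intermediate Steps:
$B{\left(\left(-5 + 5\right) 5,656 \right)} + 63449 = \left(-5 + 5\right) 5 + 63449 = 0 \cdot 5 + 63449 = 0 + 63449 = 63449$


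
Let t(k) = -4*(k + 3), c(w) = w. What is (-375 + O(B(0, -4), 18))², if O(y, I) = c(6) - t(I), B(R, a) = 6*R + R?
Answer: 81225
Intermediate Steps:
t(k) = -12 - 4*k (t(k) = -4*(3 + k) = -12 - 4*k)
B(R, a) = 7*R
O(y, I) = 18 + 4*I (O(y, I) = 6 - (-12 - 4*I) = 6 + (12 + 4*I) = 18 + 4*I)
(-375 + O(B(0, -4), 18))² = (-375 + (18 + 4*18))² = (-375 + (18 + 72))² = (-375 + 90)² = (-285)² = 81225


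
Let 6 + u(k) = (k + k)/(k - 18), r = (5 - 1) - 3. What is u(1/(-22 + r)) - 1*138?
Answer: -54574/379 ≈ -143.99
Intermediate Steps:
r = 1 (r = 4 - 3 = 1)
u(k) = -6 + 2*k/(-18 + k) (u(k) = -6 + (k + k)/(k - 18) = -6 + (2*k)/(-18 + k) = -6 + 2*k/(-18 + k))
u(1/(-22 + r)) - 1*138 = 4*(27 - 1/(-22 + 1))/(-18 + 1/(-22 + 1)) - 1*138 = 4*(27 - 1/(-21))/(-18 + 1/(-21)) - 138 = 4*(27 - 1*(-1/21))/(-18 - 1/21) - 138 = 4*(27 + 1/21)/(-379/21) - 138 = 4*(-21/379)*(568/21) - 138 = -2272/379 - 138 = -54574/379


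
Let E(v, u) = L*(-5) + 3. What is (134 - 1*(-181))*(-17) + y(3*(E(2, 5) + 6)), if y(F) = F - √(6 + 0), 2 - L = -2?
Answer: -5388 - √6 ≈ -5390.5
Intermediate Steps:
L = 4 (L = 2 - 1*(-2) = 2 + 2 = 4)
E(v, u) = -17 (E(v, u) = 4*(-5) + 3 = -20 + 3 = -17)
y(F) = F - √6
(134 - 1*(-181))*(-17) + y(3*(E(2, 5) + 6)) = (134 - 1*(-181))*(-17) + (3*(-17 + 6) - √6) = (134 + 181)*(-17) + (3*(-11) - √6) = 315*(-17) + (-33 - √6) = -5355 + (-33 - √6) = -5388 - √6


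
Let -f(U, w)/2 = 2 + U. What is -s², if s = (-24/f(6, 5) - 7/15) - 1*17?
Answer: -229441/900 ≈ -254.93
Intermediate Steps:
f(U, w) = -4 - 2*U (f(U, w) = -2*(2 + U) = -4 - 2*U)
s = -479/30 (s = (-24/(-4 - 2*6) - 7/15) - 1*17 = (-24/(-4 - 12) - 7*1/15) - 17 = (-24/(-16) - 7/15) - 17 = (-24*(-1/16) - 7/15) - 17 = (3/2 - 7/15) - 17 = 31/30 - 17 = -479/30 ≈ -15.967)
-s² = -(-479/30)² = -1*229441/900 = -229441/900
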